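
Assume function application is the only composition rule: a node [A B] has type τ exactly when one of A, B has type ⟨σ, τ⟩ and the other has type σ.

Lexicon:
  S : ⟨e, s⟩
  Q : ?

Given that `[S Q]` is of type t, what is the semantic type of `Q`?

[S Q] is required to be t. S : ⟨e, s⟩ cannot yield t as functor, so Q : ⟨⟨e, s⟩, t⟩.

⟨⟨e, s⟩, t⟩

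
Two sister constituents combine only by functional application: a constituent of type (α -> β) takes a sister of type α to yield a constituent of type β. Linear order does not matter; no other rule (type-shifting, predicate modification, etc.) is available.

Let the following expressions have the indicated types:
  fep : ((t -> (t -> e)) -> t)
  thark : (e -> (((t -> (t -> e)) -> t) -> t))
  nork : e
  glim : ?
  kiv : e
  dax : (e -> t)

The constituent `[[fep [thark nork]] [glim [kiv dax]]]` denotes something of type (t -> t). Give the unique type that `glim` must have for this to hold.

[[fep [thark nork]] [glim [kiv dax]]] must have type (t -> t). The sister [fep [thark nork]] has type t; that is not a function onto (t -> t), so [glim [kiv dax]] must be the functor, of type (t -> (t -> t)).
[glim [kiv dax]] must have type (t -> (t -> t)). The sister [kiv dax] has type t; that is not a function onto (t -> (t -> t)), so glim must be the functor, of type (t -> (t -> (t -> t))).

(t -> (t -> (t -> t)))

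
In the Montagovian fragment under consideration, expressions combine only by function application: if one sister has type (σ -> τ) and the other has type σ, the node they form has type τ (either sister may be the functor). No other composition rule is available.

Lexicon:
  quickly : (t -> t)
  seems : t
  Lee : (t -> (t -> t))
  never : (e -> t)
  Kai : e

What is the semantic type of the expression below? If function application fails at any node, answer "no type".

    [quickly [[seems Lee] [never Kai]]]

t

[seems Lee] — Lee of type (t -> (t -> t)) combines with seems of type t: type (t -> t).
[never Kai] — never of type (e -> t) combines with Kai of type e: type t.
[[seems Lee] [never Kai]] — [seems Lee] of type (t -> t) combines with [never Kai] of type t: type t.
[quickly [[seems Lee] [never Kai]]] — quickly of type (t -> t) combines with [[seems Lee] [never Kai]] of type t: type t.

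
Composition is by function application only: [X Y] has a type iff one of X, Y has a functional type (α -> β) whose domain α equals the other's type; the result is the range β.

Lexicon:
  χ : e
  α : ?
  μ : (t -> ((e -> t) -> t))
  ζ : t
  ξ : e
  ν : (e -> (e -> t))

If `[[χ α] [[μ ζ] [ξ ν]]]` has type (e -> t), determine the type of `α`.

For [[χ α] [[μ ζ] [ξ ν]]] to have type (e -> t) with [[μ ζ] [ξ ν]] of type t, [χ α] must be the function: [χ α] : (t -> (e -> t)).
For [χ α] to have type (t -> (e -> t)) with χ of type e, α must be the function: α : (e -> (t -> (e -> t))).

(e -> (t -> (e -> t)))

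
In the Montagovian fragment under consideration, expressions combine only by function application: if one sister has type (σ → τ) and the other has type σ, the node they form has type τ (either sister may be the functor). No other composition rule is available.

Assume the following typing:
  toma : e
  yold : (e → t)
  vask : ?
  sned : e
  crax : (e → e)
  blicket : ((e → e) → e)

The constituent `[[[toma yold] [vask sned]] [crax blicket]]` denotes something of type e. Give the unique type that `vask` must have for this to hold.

(e → (t → (e → e)))

[[[toma yold] [vask sned]] [crax blicket]] must have type e. The sister [crax blicket] has type e; that is not a function onto e, so [[toma yold] [vask sned]] must be the functor, of type (e → e).
[[toma yold] [vask sned]] must have type (e → e). The sister [toma yold] has type t; that is not a function onto (e → e), so [vask sned] must be the functor, of type (t → (e → e)).
[vask sned] must have type (t → (e → e)). The sister sned has type e; that is not a function onto (t → (e → e)), so vask must be the functor, of type (e → (t → (e → e))).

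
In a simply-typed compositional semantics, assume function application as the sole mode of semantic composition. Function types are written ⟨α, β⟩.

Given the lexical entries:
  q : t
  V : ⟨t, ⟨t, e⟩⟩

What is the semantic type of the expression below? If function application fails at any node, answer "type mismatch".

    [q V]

[q V]: functor V : ⟨t, ⟨t, e⟩⟩, argument q : t; result ⟨t, e⟩.

⟨t, e⟩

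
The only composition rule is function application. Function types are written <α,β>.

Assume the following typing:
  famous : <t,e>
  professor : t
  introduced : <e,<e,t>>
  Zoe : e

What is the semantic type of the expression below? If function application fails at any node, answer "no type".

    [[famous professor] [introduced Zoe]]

t

At [famous professor], famous : <t,e> takes professor : t, giving e.
At [introduced Zoe], introduced : <e,<e,t>> takes Zoe : e, giving <e,t>.
At [[famous professor] [introduced Zoe]], [introduced Zoe] : <e,t> takes [famous professor] : e, giving t.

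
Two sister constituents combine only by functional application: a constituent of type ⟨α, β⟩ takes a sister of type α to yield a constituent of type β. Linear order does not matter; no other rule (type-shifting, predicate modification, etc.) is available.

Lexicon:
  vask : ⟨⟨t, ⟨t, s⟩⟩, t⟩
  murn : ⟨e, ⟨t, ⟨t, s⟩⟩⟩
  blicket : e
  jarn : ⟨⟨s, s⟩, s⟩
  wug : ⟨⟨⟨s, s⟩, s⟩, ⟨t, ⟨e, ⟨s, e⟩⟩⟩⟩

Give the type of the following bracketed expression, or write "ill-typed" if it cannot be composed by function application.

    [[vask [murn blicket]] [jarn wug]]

⟨e, ⟨s, e⟩⟩

[murn blicket]: murn is ⟨e, ⟨t, ⟨t, s⟩⟩⟩, blicket is e; result ⟨t, ⟨t, s⟩⟩.
[vask [murn blicket]]: vask is ⟨⟨t, ⟨t, s⟩⟩, t⟩, [murn blicket] is ⟨t, ⟨t, s⟩⟩; result t.
[jarn wug]: wug is ⟨⟨⟨s, s⟩, s⟩, ⟨t, ⟨e, ⟨s, e⟩⟩⟩⟩, jarn is ⟨⟨s, s⟩, s⟩; result ⟨t, ⟨e, ⟨s, e⟩⟩⟩.
[[vask [murn blicket]] [jarn wug]]: [jarn wug] is ⟨t, ⟨e, ⟨s, e⟩⟩⟩, [vask [murn blicket]] is t; result ⟨e, ⟨s, e⟩⟩.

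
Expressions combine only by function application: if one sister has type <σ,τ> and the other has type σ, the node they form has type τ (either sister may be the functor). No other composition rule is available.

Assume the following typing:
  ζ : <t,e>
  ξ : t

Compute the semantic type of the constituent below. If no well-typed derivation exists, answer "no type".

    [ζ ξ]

At [ζ ξ], ζ : <t,e> takes ξ : t, giving e.

e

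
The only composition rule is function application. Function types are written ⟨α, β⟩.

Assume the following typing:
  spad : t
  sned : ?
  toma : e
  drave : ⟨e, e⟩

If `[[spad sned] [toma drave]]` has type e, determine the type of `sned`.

[[spad sned] [toma drave]] must have type e. The sister [toma drave] has type e; that is not a function onto e, so [spad sned] must be the functor, of type ⟨e, e⟩.
[spad sned] must have type ⟨e, e⟩. The sister spad has type t; that is not a function onto ⟨e, e⟩, so sned must be the functor, of type ⟨t, ⟨e, e⟩⟩.

⟨t, ⟨e, e⟩⟩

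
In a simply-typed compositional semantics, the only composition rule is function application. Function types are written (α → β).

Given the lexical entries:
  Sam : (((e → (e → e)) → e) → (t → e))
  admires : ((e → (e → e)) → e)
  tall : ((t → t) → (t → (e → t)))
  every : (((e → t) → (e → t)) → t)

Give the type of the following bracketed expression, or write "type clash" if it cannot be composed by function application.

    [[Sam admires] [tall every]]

type clash

[Sam admires]: Sam is (((e → (e → e)) → e) → (t → e)), admires is ((e → (e → e)) → e); result (t → e).
[tall every]: ((t → t) → (t → (e → t))) and (((e → t) → (e → t)) → t) cannot combine by function application — type clash.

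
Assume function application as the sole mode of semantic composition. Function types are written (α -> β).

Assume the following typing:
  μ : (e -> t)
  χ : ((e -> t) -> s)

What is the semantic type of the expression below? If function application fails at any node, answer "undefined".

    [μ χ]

[μ χ]: χ is ((e -> t) -> s), μ is (e -> t); result s.

s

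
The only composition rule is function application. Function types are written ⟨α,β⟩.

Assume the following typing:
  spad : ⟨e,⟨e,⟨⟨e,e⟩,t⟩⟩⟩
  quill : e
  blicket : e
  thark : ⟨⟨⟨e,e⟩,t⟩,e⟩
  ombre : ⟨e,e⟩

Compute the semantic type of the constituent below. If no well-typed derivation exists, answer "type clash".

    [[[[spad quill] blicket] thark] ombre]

[spad quill] — spad of type ⟨e,⟨e,⟨⟨e,e⟩,t⟩⟩⟩ combines with quill of type e: type ⟨e,⟨⟨e,e⟩,t⟩⟩.
[[spad quill] blicket] — [spad quill] of type ⟨e,⟨⟨e,e⟩,t⟩⟩ combines with blicket of type e: type ⟨⟨e,e⟩,t⟩.
[[[spad quill] blicket] thark] — thark of type ⟨⟨⟨e,e⟩,t⟩,e⟩ combines with [[spad quill] blicket] of type ⟨⟨e,e⟩,t⟩: type e.
[[[[spad quill] blicket] thark] ombre] — ombre of type ⟨e,e⟩ combines with [[[spad quill] blicket] thark] of type e: type e.

e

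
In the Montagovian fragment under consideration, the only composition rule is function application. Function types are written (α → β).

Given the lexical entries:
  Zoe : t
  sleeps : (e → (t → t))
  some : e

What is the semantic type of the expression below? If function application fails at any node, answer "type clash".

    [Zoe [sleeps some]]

t

[sleeps some]: functor sleeps : (e → (t → t)), argument some : e; result (t → t).
[Zoe [sleeps some]]: functor [sleeps some] : (t → t), argument Zoe : t; result t.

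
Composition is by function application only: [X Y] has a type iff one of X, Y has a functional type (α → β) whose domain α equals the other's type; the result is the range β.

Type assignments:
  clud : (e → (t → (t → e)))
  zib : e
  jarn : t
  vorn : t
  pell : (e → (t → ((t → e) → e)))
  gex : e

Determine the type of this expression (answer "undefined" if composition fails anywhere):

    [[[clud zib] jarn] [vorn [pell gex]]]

e

At [clud zib], clud : (e → (t → (t → e))) takes zib : e, giving (t → (t → e)).
At [[clud zib] jarn], [clud zib] : (t → (t → e)) takes jarn : t, giving (t → e).
At [pell gex], pell : (e → (t → ((t → e) → e))) takes gex : e, giving (t → ((t → e) → e)).
At [vorn [pell gex]], [pell gex] : (t → ((t → e) → e)) takes vorn : t, giving ((t → e) → e).
At [[[clud zib] jarn] [vorn [pell gex]]], [vorn [pell gex]] : ((t → e) → e) takes [[clud zib] jarn] : (t → e), giving e.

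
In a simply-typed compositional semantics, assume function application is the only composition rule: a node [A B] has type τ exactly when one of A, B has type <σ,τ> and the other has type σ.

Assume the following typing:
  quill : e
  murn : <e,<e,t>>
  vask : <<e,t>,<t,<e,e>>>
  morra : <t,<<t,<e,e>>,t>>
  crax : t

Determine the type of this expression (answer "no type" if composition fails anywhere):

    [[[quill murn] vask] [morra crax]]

t

[quill murn] — murn of type <e,<e,t>> combines with quill of type e: type <e,t>.
[[quill murn] vask] — vask of type <<e,t>,<t,<e,e>>> combines with [quill murn] of type <e,t>: type <t,<e,e>>.
[morra crax] — morra of type <t,<<t,<e,e>>,t>> combines with crax of type t: type <<t,<e,e>>,t>.
[[[quill murn] vask] [morra crax]] — [morra crax] of type <<t,<e,e>>,t> combines with [[quill murn] vask] of type <t,<e,e>>: type t.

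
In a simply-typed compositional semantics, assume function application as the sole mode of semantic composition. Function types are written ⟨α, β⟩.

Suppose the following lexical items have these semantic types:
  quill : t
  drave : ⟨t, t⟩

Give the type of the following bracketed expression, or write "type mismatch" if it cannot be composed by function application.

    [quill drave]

t

[quill drave]: ⟨t, t⟩ applied to t yields t.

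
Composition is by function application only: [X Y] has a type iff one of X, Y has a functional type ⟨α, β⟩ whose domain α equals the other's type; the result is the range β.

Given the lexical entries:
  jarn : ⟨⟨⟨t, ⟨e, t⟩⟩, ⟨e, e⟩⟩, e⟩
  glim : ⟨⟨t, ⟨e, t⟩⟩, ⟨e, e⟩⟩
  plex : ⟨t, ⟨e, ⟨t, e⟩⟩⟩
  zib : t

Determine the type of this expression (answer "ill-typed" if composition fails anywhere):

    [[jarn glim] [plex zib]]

⟨t, e⟩

[jarn glim]: ⟨⟨⟨t, ⟨e, t⟩⟩, ⟨e, e⟩⟩, e⟩ applied to ⟨⟨t, ⟨e, t⟩⟩, ⟨e, e⟩⟩ yields e.
[plex zib]: ⟨t, ⟨e, ⟨t, e⟩⟩⟩ applied to t yields ⟨e, ⟨t, e⟩⟩.
[[jarn glim] [plex zib]]: ⟨e, ⟨t, e⟩⟩ applied to e yields ⟨t, e⟩.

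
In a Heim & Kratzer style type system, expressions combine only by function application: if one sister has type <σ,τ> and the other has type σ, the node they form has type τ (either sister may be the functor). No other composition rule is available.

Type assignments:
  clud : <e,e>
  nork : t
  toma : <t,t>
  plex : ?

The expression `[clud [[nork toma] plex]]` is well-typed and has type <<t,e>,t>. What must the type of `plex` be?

For [clud [[nork toma] plex]] to have type <<t,e>,t> with clud of type <e,e>, [[nork toma] plex] must be the function: [[nork toma] plex] : <<e,e>,<<t,e>,t>>.
For [[nork toma] plex] to have type <<e,e>,<<t,e>,t>> with [nork toma] of type t, plex must be the function: plex : <t,<<e,e>,<<t,e>,t>>>.

<t,<<e,e>,<<t,e>,t>>>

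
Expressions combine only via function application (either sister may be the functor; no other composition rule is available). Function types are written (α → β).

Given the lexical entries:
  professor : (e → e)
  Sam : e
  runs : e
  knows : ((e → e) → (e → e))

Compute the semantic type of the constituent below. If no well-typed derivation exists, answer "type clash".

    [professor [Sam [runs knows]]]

At [runs knows]: neither e nor ((e → e) → (e → e)) can take the other as argument; the node is ill-typed.

type clash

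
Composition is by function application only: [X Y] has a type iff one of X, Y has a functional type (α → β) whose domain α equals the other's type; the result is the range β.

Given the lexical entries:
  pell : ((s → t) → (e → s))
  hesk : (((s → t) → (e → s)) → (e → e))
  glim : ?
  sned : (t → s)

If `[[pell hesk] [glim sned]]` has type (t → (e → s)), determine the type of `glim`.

For [[pell hesk] [glim sned]] to have type (t → (e → s)) with [pell hesk] of type (e → e), [glim sned] must be the function: [glim sned] : ((e → e) → (t → (e → s))).
For [glim sned] to have type ((e → e) → (t → (e → s))) with sned of type (t → s), glim must be the function: glim : ((t → s) → ((e → e) → (t → (e → s)))).

((t → s) → ((e → e) → (t → (e → s))))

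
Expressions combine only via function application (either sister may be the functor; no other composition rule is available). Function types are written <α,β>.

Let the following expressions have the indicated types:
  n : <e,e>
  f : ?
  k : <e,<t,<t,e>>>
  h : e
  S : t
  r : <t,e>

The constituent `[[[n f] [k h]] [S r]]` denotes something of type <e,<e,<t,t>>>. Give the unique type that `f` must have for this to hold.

For [[[n f] [k h]] [S r]] to have type <e,<e,<t,t>>> with [S r] of type e, [[n f] [k h]] must be the function: [[n f] [k h]] : <e,<e,<e,<t,t>>>>.
For [[n f] [k h]] to have type <e,<e,<e,<t,t>>>> with [k h] of type <t,<t,e>>, [n f] must be the function: [n f] : <<t,<t,e>>,<e,<e,<e,<t,t>>>>>.
For [n f] to have type <<t,<t,e>>,<e,<e,<e,<t,t>>>>> with n of type <e,e>, f must be the function: f : <<e,e>,<<t,<t,e>>,<e,<e,<e,<t,t>>>>>>.

<<e,e>,<<t,<t,e>>,<e,<e,<e,<t,t>>>>>>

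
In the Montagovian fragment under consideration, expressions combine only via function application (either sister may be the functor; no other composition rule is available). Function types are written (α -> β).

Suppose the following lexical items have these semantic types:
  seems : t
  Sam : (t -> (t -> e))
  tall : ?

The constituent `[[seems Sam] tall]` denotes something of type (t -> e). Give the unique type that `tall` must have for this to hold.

((t -> e) -> (t -> e))

At [[seems Sam] tall] (required: (t -> e)): [seems Sam] is (t -> e), which is not a function with range (t -> e); hence tall is the functor — type ((t -> e) -> (t -> e)).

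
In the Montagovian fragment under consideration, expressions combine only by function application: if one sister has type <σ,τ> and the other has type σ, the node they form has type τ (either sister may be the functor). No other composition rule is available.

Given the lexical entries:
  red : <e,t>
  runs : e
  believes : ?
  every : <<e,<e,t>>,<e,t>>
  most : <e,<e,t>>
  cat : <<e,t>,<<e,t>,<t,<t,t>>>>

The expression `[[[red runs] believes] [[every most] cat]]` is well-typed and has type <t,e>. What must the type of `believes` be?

<t,<<<e,t>,<t,<t,t>>>,<t,e>>>

At [[[red runs] believes] [[every most] cat]] (required: <t,e>): [[every most] cat] is <<e,t>,<t,<t,t>>>, which is not a function with range <t,e>; hence [[red runs] believes] is the functor — type <<<e,t>,<t,<t,t>>>,<t,e>>.
At [[red runs] believes] (required: <<<e,t>,<t,<t,t>>>,<t,e>>): [red runs] is t, which is not a function with range <<<e,t>,<t,<t,t>>>,<t,e>>; hence believes is the functor — type <t,<<<e,t>,<t,<t,t>>>,<t,e>>>.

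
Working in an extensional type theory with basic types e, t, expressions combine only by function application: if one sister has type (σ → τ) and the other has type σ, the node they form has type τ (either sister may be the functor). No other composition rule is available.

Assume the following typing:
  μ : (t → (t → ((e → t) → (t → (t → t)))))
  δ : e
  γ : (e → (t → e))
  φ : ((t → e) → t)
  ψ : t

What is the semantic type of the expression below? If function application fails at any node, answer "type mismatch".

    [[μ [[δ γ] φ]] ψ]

((e → t) → (t → (t → t)))

[δ γ]: (e → (t → e)) applied to e yields (t → e).
[[δ γ] φ]: ((t → e) → t) applied to (t → e) yields t.
[μ [[δ γ] φ]]: (t → (t → ((e → t) → (t → (t → t))))) applied to t yields (t → ((e → t) → (t → (t → t)))).
[[μ [[δ γ] φ]] ψ]: (t → ((e → t) → (t → (t → t)))) applied to t yields ((e → t) → (t → (t → t))).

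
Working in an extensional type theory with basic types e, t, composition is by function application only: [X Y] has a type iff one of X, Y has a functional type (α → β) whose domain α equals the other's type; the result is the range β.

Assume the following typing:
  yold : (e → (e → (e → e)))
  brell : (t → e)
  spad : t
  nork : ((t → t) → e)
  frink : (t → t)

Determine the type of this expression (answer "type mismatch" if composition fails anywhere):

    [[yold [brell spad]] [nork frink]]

(e → e)

[brell spad]: brell is (t → e), spad is t; result e.
[yold [brell spad]]: yold is (e → (e → (e → e))), [brell spad] is e; result (e → (e → e)).
[nork frink]: nork is ((t → t) → e), frink is (t → t); result e.
[[yold [brell spad]] [nork frink]]: [yold [brell spad]] is (e → (e → e)), [nork frink] is e; result (e → e).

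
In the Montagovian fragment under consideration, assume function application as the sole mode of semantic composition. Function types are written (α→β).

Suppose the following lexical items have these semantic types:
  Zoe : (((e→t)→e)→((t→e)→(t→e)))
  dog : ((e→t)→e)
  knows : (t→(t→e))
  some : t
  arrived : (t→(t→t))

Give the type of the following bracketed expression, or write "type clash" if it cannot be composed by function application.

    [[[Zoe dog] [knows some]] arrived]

type clash

[Zoe dog]: functor Zoe : (((e→t)→e)→((t→e)→(t→e))), argument dog : ((e→t)→e); result ((t→e)→(t→e)).
[knows some]: functor knows : (t→(t→e)), argument some : t; result (t→e).
[[Zoe dog] [knows some]]: functor [Zoe dog] : ((t→e)→(t→e)), argument [knows some] : (t→e); result (t→e).
[[[Zoe dog] [knows some]] arrived]: (t→e) and (t→(t→t)) cannot combine by function application — type clash.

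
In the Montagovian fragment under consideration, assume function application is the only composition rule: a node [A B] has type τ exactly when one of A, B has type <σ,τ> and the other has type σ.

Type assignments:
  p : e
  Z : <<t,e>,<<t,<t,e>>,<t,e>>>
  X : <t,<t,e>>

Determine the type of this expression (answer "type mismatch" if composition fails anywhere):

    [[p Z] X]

type mismatch

[p Z]: e with <<t,e>,<<t,<t,e>>,<t,e>>> — neither is a function whose domain matches the other; composition fails here.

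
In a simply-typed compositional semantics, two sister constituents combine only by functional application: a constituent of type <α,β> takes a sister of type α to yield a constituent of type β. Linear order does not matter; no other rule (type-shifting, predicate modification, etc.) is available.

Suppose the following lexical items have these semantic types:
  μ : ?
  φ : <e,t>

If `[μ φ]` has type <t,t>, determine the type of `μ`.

<<e,t>,<t,t>>

At [μ φ] (required: <t,t>): φ is <e,t>, which is not a function with range <t,t>; hence μ is the functor — type <<e,t>,<t,t>>.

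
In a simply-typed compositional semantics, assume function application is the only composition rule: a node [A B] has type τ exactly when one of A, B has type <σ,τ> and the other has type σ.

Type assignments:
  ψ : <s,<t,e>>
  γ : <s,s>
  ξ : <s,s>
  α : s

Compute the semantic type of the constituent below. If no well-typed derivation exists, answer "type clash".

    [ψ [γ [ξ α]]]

At [ξ α], ξ : <s,s> takes α : s, giving s.
At [γ [ξ α]], γ : <s,s> takes [ξ α] : s, giving s.
At [ψ [γ [ξ α]]], ψ : <s,<t,e>> takes [γ [ξ α]] : s, giving <t,e>.

<t,e>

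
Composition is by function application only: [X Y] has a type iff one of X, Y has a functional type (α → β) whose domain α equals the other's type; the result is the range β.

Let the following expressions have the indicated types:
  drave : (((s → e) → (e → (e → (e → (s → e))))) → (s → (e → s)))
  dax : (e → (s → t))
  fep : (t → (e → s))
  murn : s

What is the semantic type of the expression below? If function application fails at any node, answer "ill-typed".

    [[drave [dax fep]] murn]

At [dax fep]: neither (e → (s → t)) nor (t → (e → s)) can take the other as argument; the node is ill-typed.

ill-typed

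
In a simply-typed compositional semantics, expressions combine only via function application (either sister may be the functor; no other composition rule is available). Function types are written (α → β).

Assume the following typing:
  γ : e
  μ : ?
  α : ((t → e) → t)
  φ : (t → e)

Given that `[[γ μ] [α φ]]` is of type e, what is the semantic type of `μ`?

[[γ μ] [α φ]] must have type e. The sister [α φ] has type t; that is not a function onto e, so [γ μ] must be the functor, of type (t → e).
[γ μ] must have type (t → e). The sister γ has type e; that is not a function onto (t → e), so μ must be the functor, of type (e → (t → e)).

(e → (t → e))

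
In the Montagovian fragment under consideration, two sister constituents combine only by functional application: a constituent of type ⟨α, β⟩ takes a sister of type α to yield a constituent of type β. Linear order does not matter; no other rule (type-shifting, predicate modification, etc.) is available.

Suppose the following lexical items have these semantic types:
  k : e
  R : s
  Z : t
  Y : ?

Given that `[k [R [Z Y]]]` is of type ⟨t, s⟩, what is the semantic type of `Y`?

⟨t, ⟨s, ⟨e, ⟨t, s⟩⟩⟩⟩

For [k [R [Z Y]]] to have type ⟨t, s⟩ with k of type e, [R [Z Y]] must be the function: [R [Z Y]] : ⟨e, ⟨t, s⟩⟩.
For [R [Z Y]] to have type ⟨e, ⟨t, s⟩⟩ with R of type s, [Z Y] must be the function: [Z Y] : ⟨s, ⟨e, ⟨t, s⟩⟩⟩.
For [Z Y] to have type ⟨s, ⟨e, ⟨t, s⟩⟩⟩ with Z of type t, Y must be the function: Y : ⟨t, ⟨s, ⟨e, ⟨t, s⟩⟩⟩⟩.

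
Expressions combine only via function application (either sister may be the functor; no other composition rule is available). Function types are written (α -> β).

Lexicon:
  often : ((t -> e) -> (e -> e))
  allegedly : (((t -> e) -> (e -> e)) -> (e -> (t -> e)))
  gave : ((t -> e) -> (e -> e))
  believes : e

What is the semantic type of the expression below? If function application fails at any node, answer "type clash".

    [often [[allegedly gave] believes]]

[allegedly gave] — allegedly of type (((t -> e) -> (e -> e)) -> (e -> (t -> e))) combines with gave of type ((t -> e) -> (e -> e)): type (e -> (t -> e)).
[[allegedly gave] believes] — [allegedly gave] of type (e -> (t -> e)) combines with believes of type e: type (t -> e).
[often [[allegedly gave] believes]] — often of type ((t -> e) -> (e -> e)) combines with [[allegedly gave] believes] of type (t -> e): type (e -> e).

(e -> e)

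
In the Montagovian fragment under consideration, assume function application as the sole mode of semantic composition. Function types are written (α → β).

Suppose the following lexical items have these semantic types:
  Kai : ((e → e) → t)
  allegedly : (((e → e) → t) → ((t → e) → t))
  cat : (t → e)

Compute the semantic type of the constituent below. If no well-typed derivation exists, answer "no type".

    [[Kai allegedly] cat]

t

[Kai allegedly]: (((e → e) → t) → ((t → e) → t)) applied to ((e → e) → t) yields ((t → e) → t).
[[Kai allegedly] cat]: ((t → e) → t) applied to (t → e) yields t.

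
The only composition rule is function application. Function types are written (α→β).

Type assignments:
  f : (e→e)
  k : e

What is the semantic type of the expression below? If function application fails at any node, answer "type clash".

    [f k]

[f k]: (e→e) applied to e yields e.

e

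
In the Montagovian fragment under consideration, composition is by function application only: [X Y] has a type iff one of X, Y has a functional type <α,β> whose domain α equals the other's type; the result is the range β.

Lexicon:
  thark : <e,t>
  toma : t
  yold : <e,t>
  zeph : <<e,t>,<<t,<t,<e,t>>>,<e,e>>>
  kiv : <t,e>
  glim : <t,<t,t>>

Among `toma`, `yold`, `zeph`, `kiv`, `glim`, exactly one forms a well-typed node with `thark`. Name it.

zeph

toma : t — thark needs e; toma needs nothing (atomic); neither fits.
yold : <e,t> — thark needs e; yold needs e; neither fits.
zeph — combines: zeph : <<e,t>,<<t,<t,<e,t>>>,<e,e>>> takes thark : <e,t> as argument, giving <<t,<t,<e,t>>>,<e,e>>.
kiv : <t,e> — thark needs e; kiv needs t; neither fits.
glim : <t,<t,t>> — thark needs e; glim needs t; neither fits.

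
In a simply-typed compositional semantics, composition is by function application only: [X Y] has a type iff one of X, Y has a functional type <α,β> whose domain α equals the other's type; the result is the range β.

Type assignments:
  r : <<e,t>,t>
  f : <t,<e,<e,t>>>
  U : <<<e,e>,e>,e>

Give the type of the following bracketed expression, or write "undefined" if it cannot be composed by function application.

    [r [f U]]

undefined

[f U]: <t,<e,<e,t>>> with <<<e,e>,e>,e> — neither is a function whose domain matches the other; composition fails here.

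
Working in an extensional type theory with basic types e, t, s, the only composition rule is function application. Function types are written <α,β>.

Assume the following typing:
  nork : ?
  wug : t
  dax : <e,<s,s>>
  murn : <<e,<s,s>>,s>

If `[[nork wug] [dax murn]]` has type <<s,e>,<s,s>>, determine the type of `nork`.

For [[nork wug] [dax murn]] to have type <<s,e>,<s,s>> with [dax murn] of type s, [nork wug] must be the function: [nork wug] : <s,<<s,e>,<s,s>>>.
For [nork wug] to have type <s,<<s,e>,<s,s>>> with wug of type t, nork must be the function: nork : <t,<s,<<s,e>,<s,s>>>>.

<t,<s,<<s,e>,<s,s>>>>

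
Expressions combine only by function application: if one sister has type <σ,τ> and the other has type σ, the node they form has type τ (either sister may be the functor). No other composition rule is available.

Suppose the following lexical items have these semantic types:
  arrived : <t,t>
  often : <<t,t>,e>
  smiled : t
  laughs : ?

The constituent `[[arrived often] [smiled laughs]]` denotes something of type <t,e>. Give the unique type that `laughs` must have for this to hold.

For [[arrived often] [smiled laughs]] to have type <t,e> with [arrived often] of type e, [smiled laughs] must be the function: [smiled laughs] : <e,<t,e>>.
For [smiled laughs] to have type <e,<t,e>> with smiled of type t, laughs must be the function: laughs : <t,<e,<t,e>>>.

<t,<e,<t,e>>>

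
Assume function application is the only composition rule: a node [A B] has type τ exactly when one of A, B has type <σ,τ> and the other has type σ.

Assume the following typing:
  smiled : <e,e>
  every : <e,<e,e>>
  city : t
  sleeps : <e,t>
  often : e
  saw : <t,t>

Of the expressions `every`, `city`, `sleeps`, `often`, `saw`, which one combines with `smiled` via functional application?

often

every : <e,<e,e>> — neither side's domain matches the other.
city : t — neither side's domain matches the other.
sleeps : <e,t> — neither side's domain matches the other.
often — combines: smiled : <e,e> takes often : e as argument, giving e.
saw : <t,t> — neither side's domain matches the other.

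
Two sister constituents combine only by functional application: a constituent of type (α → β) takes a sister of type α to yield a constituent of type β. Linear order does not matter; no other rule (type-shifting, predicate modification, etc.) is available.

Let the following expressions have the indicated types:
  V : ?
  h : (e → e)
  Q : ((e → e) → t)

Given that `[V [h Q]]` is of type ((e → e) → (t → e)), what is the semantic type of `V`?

[V [h Q]] is required to be ((e → e) → (t → e)). [h Q] : t cannot yield ((e → e) → (t → e)) as functor, so V : (t → ((e → e) → (t → e))).

(t → ((e → e) → (t → e)))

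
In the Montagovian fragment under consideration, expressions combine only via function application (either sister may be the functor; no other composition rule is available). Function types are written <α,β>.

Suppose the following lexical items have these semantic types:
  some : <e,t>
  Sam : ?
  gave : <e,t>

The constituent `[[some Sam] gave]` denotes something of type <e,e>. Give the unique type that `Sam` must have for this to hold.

<<e,t>,<<e,t>,<e,e>>>

At [[some Sam] gave] (required: <e,e>): gave is <e,t>, which is not a function with range <e,e>; hence [some Sam] is the functor — type <<e,t>,<e,e>>.
At [some Sam] (required: <<e,t>,<e,e>>): some is <e,t>, which is not a function with range <<e,t>,<e,e>>; hence Sam is the functor — type <<e,t>,<<e,t>,<e,e>>>.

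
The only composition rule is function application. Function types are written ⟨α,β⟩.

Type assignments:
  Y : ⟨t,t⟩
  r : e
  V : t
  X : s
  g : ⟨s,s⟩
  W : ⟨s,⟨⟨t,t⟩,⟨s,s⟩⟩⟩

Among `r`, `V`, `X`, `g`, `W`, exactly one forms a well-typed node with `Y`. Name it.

r : e — Y needs t; r needs nothing (atomic); neither fits.
V — combines: Y : ⟨t,t⟩ takes V : t as argument, giving t.
X : s — Y needs t; X needs nothing (atomic); neither fits.
g : ⟨s,s⟩ — Y needs t; g needs s; neither fits.
W : ⟨s,⟨⟨t,t⟩,⟨s,s⟩⟩⟩ — Y needs t; W needs s; neither fits.

V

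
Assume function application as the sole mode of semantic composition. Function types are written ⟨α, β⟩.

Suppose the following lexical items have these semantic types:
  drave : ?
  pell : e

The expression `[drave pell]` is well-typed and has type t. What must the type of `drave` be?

At [drave pell] (required: t): pell is e, which is not a function with range t; hence drave is the functor — type ⟨e, t⟩.

⟨e, t⟩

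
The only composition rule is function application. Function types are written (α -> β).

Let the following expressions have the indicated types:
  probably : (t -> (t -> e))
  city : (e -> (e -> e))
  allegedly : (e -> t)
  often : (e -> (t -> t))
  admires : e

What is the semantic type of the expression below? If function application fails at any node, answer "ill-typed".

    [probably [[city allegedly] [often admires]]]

ill-typed

[city allegedly]: (e -> (e -> e)) with (e -> t) — neither is a function whose domain matches the other; composition fails here.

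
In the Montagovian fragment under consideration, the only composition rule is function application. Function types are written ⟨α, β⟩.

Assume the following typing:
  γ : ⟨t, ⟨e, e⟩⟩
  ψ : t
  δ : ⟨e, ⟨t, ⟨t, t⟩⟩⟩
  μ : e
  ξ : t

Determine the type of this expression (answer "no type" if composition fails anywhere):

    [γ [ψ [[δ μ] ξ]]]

⟨e, e⟩

At [δ μ], δ : ⟨e, ⟨t, ⟨t, t⟩⟩⟩ takes μ : e, giving ⟨t, ⟨t, t⟩⟩.
At [[δ μ] ξ], [δ μ] : ⟨t, ⟨t, t⟩⟩ takes ξ : t, giving ⟨t, t⟩.
At [ψ [[δ μ] ξ]], [[δ μ] ξ] : ⟨t, t⟩ takes ψ : t, giving t.
At [γ [ψ [[δ μ] ξ]]], γ : ⟨t, ⟨e, e⟩⟩ takes [ψ [[δ μ] ξ]] : t, giving ⟨e, e⟩.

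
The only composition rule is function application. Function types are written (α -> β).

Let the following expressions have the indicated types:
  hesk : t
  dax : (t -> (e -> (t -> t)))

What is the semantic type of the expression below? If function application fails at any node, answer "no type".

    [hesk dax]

(e -> (t -> t))

[hesk dax]: (t -> (e -> (t -> t))) applied to t yields (e -> (t -> t)).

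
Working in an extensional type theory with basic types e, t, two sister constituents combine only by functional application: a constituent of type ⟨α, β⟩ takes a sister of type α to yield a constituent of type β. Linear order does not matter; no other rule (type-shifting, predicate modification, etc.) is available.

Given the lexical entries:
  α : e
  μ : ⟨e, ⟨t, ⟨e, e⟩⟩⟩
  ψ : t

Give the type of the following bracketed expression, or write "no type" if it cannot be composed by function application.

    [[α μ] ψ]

[α μ]: functor μ : ⟨e, ⟨t, ⟨e, e⟩⟩⟩, argument α : e; result ⟨t, ⟨e, e⟩⟩.
[[α μ] ψ]: functor [α μ] : ⟨t, ⟨e, e⟩⟩, argument ψ : t; result ⟨e, e⟩.

⟨e, e⟩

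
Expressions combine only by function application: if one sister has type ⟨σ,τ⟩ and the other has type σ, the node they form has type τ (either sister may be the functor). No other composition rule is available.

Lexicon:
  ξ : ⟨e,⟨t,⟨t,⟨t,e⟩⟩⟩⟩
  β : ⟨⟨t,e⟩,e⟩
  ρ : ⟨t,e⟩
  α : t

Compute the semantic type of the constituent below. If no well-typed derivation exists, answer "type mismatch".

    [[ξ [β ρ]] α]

⟨t,⟨t,e⟩⟩

[β ρ] — β of type ⟨⟨t,e⟩,e⟩ combines with ρ of type ⟨t,e⟩: type e.
[ξ [β ρ]] — ξ of type ⟨e,⟨t,⟨t,⟨t,e⟩⟩⟩⟩ combines with [β ρ] of type e: type ⟨t,⟨t,⟨t,e⟩⟩⟩.
[[ξ [β ρ]] α] — [ξ [β ρ]] of type ⟨t,⟨t,⟨t,e⟩⟩⟩ combines with α of type t: type ⟨t,⟨t,e⟩⟩.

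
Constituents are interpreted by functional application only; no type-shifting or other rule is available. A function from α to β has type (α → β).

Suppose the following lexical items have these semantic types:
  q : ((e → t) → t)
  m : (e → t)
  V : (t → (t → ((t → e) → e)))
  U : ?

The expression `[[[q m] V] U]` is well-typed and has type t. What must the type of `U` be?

[[[q m] V] U] must have type t. The sister [[q m] V] has type (t → ((t → e) → e)); that is not a function onto t, so U must be the functor, of type ((t → ((t → e) → e)) → t).

((t → ((t → e) → e)) → t)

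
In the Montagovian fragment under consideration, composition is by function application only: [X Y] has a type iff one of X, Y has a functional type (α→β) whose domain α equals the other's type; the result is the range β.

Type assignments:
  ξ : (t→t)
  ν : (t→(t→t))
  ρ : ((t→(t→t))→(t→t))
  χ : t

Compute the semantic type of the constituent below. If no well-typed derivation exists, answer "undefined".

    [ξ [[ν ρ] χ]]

[ν ρ] — ρ of type ((t→(t→t))→(t→t)) combines with ν of type (t→(t→t)): type (t→t).
[[ν ρ] χ] — [ν ρ] of type (t→t) combines with χ of type t: type t.
[ξ [[ν ρ] χ]] — ξ of type (t→t) combines with [[ν ρ] χ] of type t: type t.

t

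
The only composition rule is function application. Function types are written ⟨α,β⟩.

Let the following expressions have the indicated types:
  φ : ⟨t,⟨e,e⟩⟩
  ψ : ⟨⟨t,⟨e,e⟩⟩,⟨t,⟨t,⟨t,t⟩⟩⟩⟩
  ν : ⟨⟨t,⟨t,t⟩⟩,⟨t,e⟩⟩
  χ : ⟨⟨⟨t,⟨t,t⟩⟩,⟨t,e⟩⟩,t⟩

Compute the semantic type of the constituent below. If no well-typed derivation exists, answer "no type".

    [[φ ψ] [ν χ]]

⟨t,⟨t,t⟩⟩

[φ ψ]: functor ψ : ⟨⟨t,⟨e,e⟩⟩,⟨t,⟨t,⟨t,t⟩⟩⟩⟩, argument φ : ⟨t,⟨e,e⟩⟩; result ⟨t,⟨t,⟨t,t⟩⟩⟩.
[ν χ]: functor χ : ⟨⟨⟨t,⟨t,t⟩⟩,⟨t,e⟩⟩,t⟩, argument ν : ⟨⟨t,⟨t,t⟩⟩,⟨t,e⟩⟩; result t.
[[φ ψ] [ν χ]]: functor [φ ψ] : ⟨t,⟨t,⟨t,t⟩⟩⟩, argument [ν χ] : t; result ⟨t,⟨t,t⟩⟩.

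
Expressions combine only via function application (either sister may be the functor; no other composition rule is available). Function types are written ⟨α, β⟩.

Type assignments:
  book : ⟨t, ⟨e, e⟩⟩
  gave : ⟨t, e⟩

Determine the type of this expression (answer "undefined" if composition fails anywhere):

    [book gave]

[book gave]: ⟨t, ⟨e, e⟩⟩ and ⟨t, e⟩ cannot combine by function application — type clash.

undefined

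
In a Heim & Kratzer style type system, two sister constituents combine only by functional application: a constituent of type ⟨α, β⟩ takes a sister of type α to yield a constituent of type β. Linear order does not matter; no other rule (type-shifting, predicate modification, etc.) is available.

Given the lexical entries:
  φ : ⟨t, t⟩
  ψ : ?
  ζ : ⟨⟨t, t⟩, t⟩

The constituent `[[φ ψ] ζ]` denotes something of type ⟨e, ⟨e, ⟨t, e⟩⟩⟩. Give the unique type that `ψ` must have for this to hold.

At [[φ ψ] ζ] (required: ⟨e, ⟨e, ⟨t, e⟩⟩⟩): ζ is ⟨⟨t, t⟩, t⟩, which is not a function with range ⟨e, ⟨e, ⟨t, e⟩⟩⟩; hence [φ ψ] is the functor — type ⟨⟨⟨t, t⟩, t⟩, ⟨e, ⟨e, ⟨t, e⟩⟩⟩⟩.
At [φ ψ] (required: ⟨⟨⟨t, t⟩, t⟩, ⟨e, ⟨e, ⟨t, e⟩⟩⟩⟩): φ is ⟨t, t⟩, which is not a function with range ⟨⟨⟨t, t⟩, t⟩, ⟨e, ⟨e, ⟨t, e⟩⟩⟩⟩; hence ψ is the functor — type ⟨⟨t, t⟩, ⟨⟨⟨t, t⟩, t⟩, ⟨e, ⟨e, ⟨t, e⟩⟩⟩⟩⟩.

⟨⟨t, t⟩, ⟨⟨⟨t, t⟩, t⟩, ⟨e, ⟨e, ⟨t, e⟩⟩⟩⟩⟩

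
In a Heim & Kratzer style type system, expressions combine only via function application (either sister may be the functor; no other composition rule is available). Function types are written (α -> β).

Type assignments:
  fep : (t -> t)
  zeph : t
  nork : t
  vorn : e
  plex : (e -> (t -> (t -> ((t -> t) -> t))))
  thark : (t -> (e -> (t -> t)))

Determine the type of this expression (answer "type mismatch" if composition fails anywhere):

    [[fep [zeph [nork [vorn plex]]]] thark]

(e -> (t -> t))

[vorn plex]: plex is (e -> (t -> (t -> ((t -> t) -> t)))), vorn is e; result (t -> (t -> ((t -> t) -> t))).
[nork [vorn plex]]: [vorn plex] is (t -> (t -> ((t -> t) -> t))), nork is t; result (t -> ((t -> t) -> t)).
[zeph [nork [vorn plex]]]: [nork [vorn plex]] is (t -> ((t -> t) -> t)), zeph is t; result ((t -> t) -> t).
[fep [zeph [nork [vorn plex]]]]: [zeph [nork [vorn plex]]] is ((t -> t) -> t), fep is (t -> t); result t.
[[fep [zeph [nork [vorn plex]]]] thark]: thark is (t -> (e -> (t -> t))), [fep [zeph [nork [vorn plex]]]] is t; result (e -> (t -> t)).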